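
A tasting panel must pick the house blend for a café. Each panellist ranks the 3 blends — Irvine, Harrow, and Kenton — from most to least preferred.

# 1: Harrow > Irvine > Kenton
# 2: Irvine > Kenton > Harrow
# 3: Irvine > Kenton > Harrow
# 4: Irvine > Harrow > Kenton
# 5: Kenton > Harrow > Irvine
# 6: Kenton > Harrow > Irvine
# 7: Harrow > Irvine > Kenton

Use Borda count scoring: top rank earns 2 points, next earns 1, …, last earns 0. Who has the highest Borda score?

Borda scores:
  Irvine: 1 + 2 + 2 + 2 + 0 + 0 + 1 = 8
  Harrow: 2 + 0 + 0 + 1 + 1 + 1 + 2 = 7
  Kenton: 0 + 1 + 1 + 0 + 2 + 2 + 0 = 6
Irvine has the highest total.

Irvine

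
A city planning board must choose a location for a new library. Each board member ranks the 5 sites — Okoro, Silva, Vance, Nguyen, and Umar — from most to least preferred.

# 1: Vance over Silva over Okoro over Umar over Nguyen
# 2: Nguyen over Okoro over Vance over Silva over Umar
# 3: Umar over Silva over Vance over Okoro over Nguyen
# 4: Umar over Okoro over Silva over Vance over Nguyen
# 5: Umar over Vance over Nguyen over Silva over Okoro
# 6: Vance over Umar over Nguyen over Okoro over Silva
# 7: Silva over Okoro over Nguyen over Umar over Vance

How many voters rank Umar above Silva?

4

Ballots ranking Umar above Silva: 4.
Ballots ranking Silva above Umar: 3.
So 4 of 7 voters prefer Umar to Silva.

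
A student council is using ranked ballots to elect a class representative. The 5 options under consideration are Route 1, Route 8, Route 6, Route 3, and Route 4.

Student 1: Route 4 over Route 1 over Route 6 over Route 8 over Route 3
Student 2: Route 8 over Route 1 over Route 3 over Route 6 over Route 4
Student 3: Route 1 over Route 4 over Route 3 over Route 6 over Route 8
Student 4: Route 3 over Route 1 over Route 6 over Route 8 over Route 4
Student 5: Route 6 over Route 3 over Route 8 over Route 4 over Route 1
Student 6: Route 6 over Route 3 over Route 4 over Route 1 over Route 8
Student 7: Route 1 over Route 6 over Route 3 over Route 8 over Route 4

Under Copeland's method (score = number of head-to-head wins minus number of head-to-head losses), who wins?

Route 1

Pairwise results:
  Route 1 vs Route 8: Route 1 wins 5–2.
  Route 1 vs Route 6: Route 1 wins 5–2.
  Route 1 vs Route 3: Route 1 wins 4–3.
  Route 1 vs Route 4: Route 1 wins 4–3.
  Route 8 vs Route 6: Route 6 wins 6–1.
  Route 8 vs Route 3: Route 3 wins 5–2.
  Route 8 vs Route 4: Route 8 wins 4–3.
  Route 6 vs Route 3: Route 6 wins 4–3.
  Route 6 vs Route 4: Route 6 wins 5–2.
  Route 3 vs Route 4: Route 3 wins 5–2.
Copeland scores (wins − losses):
  Route 1: 4 − 0 = 4
  Route 8: 1 − 3 = -2
  Route 6: 3 − 1 = 2
  Route 3: 2 − 2 = 0
  Route 4: 0 − 4 = -4
Route 1 has the best Copeland score.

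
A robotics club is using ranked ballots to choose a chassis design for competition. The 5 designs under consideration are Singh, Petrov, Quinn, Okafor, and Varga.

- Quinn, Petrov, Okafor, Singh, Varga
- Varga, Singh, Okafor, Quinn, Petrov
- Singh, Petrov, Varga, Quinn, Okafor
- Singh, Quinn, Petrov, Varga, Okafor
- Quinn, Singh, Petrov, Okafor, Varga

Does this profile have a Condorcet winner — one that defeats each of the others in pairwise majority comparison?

Yes

Head-to-head results (5 voters total):
Singh vs Petrov: Singh wins 4–1.
Singh vs Quinn: Singh wins 3–2.
Singh vs Okafor: Singh wins 4–1.
Singh vs Varga: Singh wins 4–1.
Petrov vs Quinn: Quinn wins 4–1.
Petrov vs Okafor: Petrov wins 4–1.
Petrov vs Varga: Petrov wins 4–1.
Quinn vs Okafor: Quinn wins 4–1.
Quinn vs Varga: Quinn wins 3–2.
Okafor vs Varga: Varga wins 3–2.
Singh beats each rival — Petrov (4–1), Quinn (3–2), Okafor (4–1), Varga (4–1) — so Singh is the Condorcet winner.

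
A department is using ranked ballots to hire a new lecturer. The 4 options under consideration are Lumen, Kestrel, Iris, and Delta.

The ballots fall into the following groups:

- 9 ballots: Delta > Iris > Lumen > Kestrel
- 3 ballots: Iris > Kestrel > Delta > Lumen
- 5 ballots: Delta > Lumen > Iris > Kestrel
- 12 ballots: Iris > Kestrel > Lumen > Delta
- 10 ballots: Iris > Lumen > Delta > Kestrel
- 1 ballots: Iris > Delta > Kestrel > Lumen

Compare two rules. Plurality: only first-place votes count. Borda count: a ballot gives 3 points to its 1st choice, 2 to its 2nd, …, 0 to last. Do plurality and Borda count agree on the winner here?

Yes

Plurality first-place counts: Lumen 0, Kestrel 0, Iris 26, Delta 14 → Iris.
Borda totals: Lumen 51, Kestrel 31, Iris 101, Delta 57 → Iris.
The two rules agree on Iris.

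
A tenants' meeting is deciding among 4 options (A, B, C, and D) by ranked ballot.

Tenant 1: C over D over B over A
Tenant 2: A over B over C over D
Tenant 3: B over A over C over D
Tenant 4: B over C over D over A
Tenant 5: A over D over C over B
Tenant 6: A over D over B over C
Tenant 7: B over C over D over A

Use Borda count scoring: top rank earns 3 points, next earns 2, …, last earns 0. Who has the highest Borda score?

B

Borda scores:
  A: 0 + 3 + 2 + 0 + 3 + 3 + 0 = 11
  B: 1 + 2 + 3 + 3 + 0 + 1 + 3 = 13
  C: 3 + 1 + 1 + 2 + 1 + 0 + 2 = 10
  D: 2 + 0 + 0 + 1 + 2 + 2 + 1 = 8
B has the highest total.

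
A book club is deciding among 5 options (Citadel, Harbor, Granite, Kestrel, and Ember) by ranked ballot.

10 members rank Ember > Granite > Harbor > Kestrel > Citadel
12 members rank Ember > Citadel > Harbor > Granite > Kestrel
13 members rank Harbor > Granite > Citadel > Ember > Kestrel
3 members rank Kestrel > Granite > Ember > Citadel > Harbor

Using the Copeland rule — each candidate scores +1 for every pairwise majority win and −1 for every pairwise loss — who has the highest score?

Ember

Pairwise results:
  Citadel vs Harbor: Harbor wins 23–15.
  Citadel vs Granite: Granite wins 26–12.
  Citadel vs Kestrel: Citadel wins 25–13.
  Citadel vs Ember: Ember wins 25–13.
  Harbor vs Granite: Harbor wins 25–13.
  Harbor vs Kestrel: Harbor wins 35–3.
  Harbor vs Ember: Ember wins 25–13.
  Granite vs Kestrel: Granite wins 35–3.
  Granite vs Ember: Ember wins 22–16.
  Kestrel vs Ember: Ember wins 35–3.
Copeland scores (wins − losses):
  Citadel: 1 − 3 = -2
  Harbor: 3 − 1 = 2
  Granite: 2 − 2 = 0
  Kestrel: 0 − 4 = -4
  Ember: 4 − 0 = 4
Ember has the best Copeland score.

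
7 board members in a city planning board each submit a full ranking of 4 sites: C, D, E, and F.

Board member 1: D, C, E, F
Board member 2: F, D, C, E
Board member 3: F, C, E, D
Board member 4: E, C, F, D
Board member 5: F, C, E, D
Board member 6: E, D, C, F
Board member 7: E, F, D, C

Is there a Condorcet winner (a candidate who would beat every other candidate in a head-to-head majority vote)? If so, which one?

No Condorcet winner

Head-to-head results (7 voters total):
C vs D: D wins 4–3.
C vs E: C wins 4–3.
C vs F: F wins 4–3.
D vs E: E wins 5–2.
D vs F: F wins 5–2.
E vs F: E wins 4–3.
No candidate beats all others: C beats E beats D beats C, a majority cycle.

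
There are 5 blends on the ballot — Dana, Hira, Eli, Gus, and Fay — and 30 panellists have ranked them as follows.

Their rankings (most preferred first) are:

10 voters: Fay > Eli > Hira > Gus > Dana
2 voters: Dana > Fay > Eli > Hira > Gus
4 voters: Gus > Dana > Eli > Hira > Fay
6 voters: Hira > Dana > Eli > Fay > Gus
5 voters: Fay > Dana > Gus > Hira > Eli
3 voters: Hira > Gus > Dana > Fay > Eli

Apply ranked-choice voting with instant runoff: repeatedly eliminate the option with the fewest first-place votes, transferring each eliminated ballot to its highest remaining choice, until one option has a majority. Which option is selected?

Round 1: Fay 15, Hira 9, Gus 4, Dana 2, Eli 0. Eli has the fewest and is eliminated.
Round 2: Fay 15, Hira 9, Gus 4, Dana 2. Dana has the fewest and is eliminated.
Round 3: Fay 17, Hira 9, Gus 4. Fay has a majority.

Fay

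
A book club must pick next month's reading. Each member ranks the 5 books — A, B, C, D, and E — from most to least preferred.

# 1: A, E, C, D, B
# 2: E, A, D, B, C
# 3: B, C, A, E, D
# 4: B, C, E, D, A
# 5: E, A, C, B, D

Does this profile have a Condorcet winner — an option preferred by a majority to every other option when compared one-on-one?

Head-to-head results (5 voters total):
A vs B: A wins 3–2.
A vs C: A wins 3–2.
A vs D: A wins 4–1.
A vs E: E wins 3–2.
B vs C: B wins 3–2.
B vs D: B wins 3–2.
B vs E: E wins 3–2.
C vs D: C wins 4–1.
C vs E: E wins 3–2.
D vs E: E wins 5–0.
E beats each rival — A (3–2), B (3–2), C (3–2), D (5–0) — so E is the Condorcet winner.

Yes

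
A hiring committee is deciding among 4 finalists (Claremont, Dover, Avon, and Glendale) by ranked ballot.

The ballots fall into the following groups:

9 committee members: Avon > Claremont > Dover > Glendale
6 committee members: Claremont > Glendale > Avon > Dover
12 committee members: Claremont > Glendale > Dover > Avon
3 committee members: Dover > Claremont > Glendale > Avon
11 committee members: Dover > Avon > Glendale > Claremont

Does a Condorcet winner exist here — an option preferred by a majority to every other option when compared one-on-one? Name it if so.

Head-to-head results (41 voters total):
Claremont vs Dover: Claremont wins 27–14.
Claremont vs Avon: Claremont wins 21–20.
Claremont vs Glendale: Claremont wins 30–11.
Dover vs Avon: Dover wins 26–15.
Dover vs Glendale: Dover wins 23–18.
Avon vs Glendale: Glendale wins 21–20.
Claremont beats each rival — Dover (27–14), Avon (21–20), Glendale (30–11) — so Claremont is the Condorcet winner.

Claremont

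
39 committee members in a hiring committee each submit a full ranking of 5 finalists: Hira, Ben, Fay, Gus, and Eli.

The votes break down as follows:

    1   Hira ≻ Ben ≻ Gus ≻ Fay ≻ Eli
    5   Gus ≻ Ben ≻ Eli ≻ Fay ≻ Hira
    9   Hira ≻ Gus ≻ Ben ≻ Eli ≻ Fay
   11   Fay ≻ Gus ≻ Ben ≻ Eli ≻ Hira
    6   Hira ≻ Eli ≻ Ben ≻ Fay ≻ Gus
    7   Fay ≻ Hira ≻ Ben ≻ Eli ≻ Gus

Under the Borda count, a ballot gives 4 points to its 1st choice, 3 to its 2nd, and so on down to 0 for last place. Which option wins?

Hira

Borda scores:
  Hira: 4 + 5·0 + 9·4 + 11·0 + 6·4 + 7·3 = 85
  Ben: 3 + 5·3 + 9·2 + 11·2 + 6·2 + 7·2 = 84
  Fay: 1 + 5·1 + 9·0 + 11·4 + 6·1 + 7·4 = 84
  Gus: 2 + 5·4 + 9·3 + 11·3 + 6·0 + 7·0 = 82
  Eli: 0 + 5·2 + 9·1 + 11·1 + 6·3 + 7·1 = 55
Hira has the highest total.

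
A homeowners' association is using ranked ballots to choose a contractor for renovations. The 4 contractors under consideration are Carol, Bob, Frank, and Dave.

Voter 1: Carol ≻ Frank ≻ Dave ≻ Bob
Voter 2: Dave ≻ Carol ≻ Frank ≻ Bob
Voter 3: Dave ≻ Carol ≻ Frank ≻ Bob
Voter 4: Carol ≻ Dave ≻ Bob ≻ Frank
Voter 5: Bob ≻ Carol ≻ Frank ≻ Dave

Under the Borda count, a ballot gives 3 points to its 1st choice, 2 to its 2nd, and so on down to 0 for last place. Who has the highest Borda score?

Borda scores:
  Carol: 3 + 2 + 2 + 3 + 2 = 12
  Bob: 0 + 0 + 0 + 1 + 3 = 4
  Frank: 2 + 1 + 1 + 0 + 1 = 5
  Dave: 1 + 3 + 3 + 2 + 0 = 9
Carol has the highest total.

Carol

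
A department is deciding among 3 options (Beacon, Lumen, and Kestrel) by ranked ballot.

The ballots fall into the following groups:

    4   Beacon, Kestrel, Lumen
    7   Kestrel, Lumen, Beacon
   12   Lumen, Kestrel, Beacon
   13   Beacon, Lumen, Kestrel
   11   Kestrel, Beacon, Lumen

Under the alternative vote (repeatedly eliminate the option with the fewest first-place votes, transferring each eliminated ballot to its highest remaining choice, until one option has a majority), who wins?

Kestrel

Round 1: Kestrel 18, Beacon 17, Lumen 12. Lumen has the fewest and is eliminated.
Round 2: Kestrel 30, Beacon 17. Kestrel has a majority.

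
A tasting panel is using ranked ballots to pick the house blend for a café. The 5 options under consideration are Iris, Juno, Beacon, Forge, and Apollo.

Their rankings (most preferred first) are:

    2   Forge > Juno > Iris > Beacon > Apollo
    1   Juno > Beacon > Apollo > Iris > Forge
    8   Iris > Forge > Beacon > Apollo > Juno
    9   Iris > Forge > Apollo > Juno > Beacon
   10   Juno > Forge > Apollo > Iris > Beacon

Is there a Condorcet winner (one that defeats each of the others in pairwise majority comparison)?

Head-to-head results (30 voters total):
Iris vs Juno: Iris wins 17–13.
Iris vs Beacon: Iris wins 29–1.
Iris vs Forge: Iris wins 18–12.
Iris vs Apollo: Iris wins 19–11.
Juno vs Beacon: Juno wins 22–8.
Juno vs Forge: Forge wins 19–11.
Juno vs Apollo: Apollo wins 17–13.
Beacon vs Forge: Forge wins 29–1.
Beacon vs Apollo: Apollo wins 19–11.
Forge vs Apollo: Forge wins 29–1.
Iris beats each rival — Juno (17–13), Beacon (29–1), Forge (18–12), Apollo (19–11) — so Iris is the Condorcet winner.

Yes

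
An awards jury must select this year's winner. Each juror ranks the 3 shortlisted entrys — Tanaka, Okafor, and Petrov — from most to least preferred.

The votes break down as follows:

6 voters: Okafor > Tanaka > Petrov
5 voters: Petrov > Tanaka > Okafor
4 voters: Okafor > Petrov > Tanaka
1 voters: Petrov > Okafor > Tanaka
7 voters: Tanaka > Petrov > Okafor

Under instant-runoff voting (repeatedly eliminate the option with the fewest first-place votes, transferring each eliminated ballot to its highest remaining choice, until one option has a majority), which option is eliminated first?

Petrov

Round 1: Okafor 10, Tanaka 7, Petrov 6. Petrov has the fewest and is eliminated.
Round 2: Tanaka 12, Okafor 11. Tanaka has a majority.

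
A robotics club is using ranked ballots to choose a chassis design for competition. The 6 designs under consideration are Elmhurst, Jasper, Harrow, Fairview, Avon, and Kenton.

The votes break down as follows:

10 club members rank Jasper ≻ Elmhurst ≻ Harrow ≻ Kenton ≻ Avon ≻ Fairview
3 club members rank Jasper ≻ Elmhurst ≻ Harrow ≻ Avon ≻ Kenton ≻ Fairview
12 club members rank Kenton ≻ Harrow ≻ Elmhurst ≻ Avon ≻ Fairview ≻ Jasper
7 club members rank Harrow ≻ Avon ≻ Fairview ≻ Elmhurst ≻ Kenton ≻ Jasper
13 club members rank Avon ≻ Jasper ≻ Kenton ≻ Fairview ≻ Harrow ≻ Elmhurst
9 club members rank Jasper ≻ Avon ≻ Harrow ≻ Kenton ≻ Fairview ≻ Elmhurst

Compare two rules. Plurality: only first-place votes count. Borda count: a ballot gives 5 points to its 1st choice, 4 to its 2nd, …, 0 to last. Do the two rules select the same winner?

No

Plurality first-place counts: Elmhurst 0, Jasper 22, Harrow 7, Fairview 0, Avon 13, Kenton 12 → Jasper.
Borda totals: Elmhurst 102, Jasper 162, Harrow 162, Fairview 68, Avon 169, Kenton 147 → Avon.
The two rules disagree: plurality picks Jasper, Borda picks Avon.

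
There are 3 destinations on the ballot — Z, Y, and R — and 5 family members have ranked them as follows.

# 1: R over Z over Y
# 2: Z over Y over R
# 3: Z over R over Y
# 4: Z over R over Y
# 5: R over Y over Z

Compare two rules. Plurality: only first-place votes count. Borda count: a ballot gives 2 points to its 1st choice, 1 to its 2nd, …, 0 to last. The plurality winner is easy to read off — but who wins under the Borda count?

Z

Plurality first-place counts: Z 3, Y 0, R 2 → Z.
Borda totals: Z 7, Y 2, R 6 → Z.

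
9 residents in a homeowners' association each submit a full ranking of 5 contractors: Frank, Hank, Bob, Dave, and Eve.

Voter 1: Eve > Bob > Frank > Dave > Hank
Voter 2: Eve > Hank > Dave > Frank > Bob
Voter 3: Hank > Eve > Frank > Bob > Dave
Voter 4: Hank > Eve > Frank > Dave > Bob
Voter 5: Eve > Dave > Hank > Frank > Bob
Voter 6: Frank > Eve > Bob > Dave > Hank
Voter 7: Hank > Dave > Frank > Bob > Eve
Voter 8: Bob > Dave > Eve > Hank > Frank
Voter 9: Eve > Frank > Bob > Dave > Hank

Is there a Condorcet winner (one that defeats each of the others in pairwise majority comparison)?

Head-to-head results (9 voters total):
Frank vs Hank: Hank wins 6–3.
Frank vs Bob: Frank wins 7–2.
Frank vs Dave: Frank wins 5–4.
Frank vs Eve: Eve wins 7–2.
Hank vs Bob: Hank wins 5–4.
Hank vs Dave: Dave wins 5–4.
Hank vs Eve: Eve wins 6–3.
Bob vs Dave: Bob wins 5–4.
Bob vs Eve: Eve wins 7–2.
Dave vs Eve: Eve wins 7–2.
Eve beats each rival — Frank (7–2), Hank (6–3), Bob (7–2), Dave (7–2) — so Eve is the Condorcet winner.

Yes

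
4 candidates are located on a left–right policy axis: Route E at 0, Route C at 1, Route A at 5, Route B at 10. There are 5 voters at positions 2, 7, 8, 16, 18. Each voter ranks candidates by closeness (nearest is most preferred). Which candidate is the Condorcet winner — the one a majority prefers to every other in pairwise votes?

With single-peaked preferences on a line, the Condorcet winner is the candidate closest to the median voter.
The median voter (position 8) is closest to Route B at 10.
Check: Route B vs Route E — voters closer to Route B: 4 of 5.

Route B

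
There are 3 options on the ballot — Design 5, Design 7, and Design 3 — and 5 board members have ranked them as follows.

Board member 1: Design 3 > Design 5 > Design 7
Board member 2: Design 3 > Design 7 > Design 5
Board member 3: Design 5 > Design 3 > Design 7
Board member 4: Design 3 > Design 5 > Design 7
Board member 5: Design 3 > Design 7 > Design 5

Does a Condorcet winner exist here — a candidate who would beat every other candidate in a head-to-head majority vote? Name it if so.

Design 3

Head-to-head results (5 voters total):
Design 5 vs Design 7: Design 5 wins 3–2.
Design 5 vs Design 3: Design 3 wins 4–1.
Design 7 vs Design 3: Design 3 wins 5–0.
Design 3 beats each rival — Design 5 (4–1), Design 7 (5–0) — so Design 3 is the Condorcet winner.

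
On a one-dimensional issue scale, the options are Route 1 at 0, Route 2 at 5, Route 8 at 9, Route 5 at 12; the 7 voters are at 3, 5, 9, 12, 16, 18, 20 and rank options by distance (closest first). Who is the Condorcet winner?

With single-peaked preferences on a line, the Condorcet winner is the candidate closest to the median voter.
The median voter (position 12) is closest to Route 5 at 12.
Check: Route 5 vs Route 2 — voters closer to Route 5: 5 of 7.

Route 5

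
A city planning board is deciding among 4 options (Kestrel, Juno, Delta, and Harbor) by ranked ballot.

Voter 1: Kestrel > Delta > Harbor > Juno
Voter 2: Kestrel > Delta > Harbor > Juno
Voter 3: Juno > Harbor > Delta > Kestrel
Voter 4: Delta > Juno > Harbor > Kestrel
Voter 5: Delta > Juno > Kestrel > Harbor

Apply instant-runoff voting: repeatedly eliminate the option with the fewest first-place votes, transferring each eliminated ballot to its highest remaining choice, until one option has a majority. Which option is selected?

Round 1: Kestrel 2, Delta 2, Juno 1, Harbor 0. Harbor has the fewest and is eliminated.
Round 2: Kestrel 2, Delta 2, Juno 1. Juno has the fewest and is eliminated.
Round 3: Delta 3, Kestrel 2. Delta has a majority.

Delta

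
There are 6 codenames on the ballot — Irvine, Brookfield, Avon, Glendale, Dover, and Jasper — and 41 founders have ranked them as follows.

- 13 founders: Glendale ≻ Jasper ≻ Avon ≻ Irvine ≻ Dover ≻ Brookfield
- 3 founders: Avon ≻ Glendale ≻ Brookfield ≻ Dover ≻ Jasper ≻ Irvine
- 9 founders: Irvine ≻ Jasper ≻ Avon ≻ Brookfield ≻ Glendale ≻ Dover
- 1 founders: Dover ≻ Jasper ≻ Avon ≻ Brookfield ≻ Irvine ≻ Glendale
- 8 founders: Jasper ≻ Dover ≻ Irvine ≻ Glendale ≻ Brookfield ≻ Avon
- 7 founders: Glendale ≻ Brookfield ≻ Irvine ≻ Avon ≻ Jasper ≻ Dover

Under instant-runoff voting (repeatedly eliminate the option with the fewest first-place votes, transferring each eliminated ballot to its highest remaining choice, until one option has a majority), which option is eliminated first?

Brookfield

Round 1: Glendale 20, Irvine 9, Jasper 8, Avon 3, Dover 1, Brookfield 0. Brookfield has the fewest and is eliminated.
Round 2: Glendale 20, Irvine 9, Jasper 8, Avon 3, Dover 1. Dover has the fewest and is eliminated.
Round 3: Glendale 20, Irvine 9, Jasper 9, Avon 3. Avon has the fewest and is eliminated.
Round 4: Glendale 23, Irvine 9, Jasper 9. Glendale has a majority.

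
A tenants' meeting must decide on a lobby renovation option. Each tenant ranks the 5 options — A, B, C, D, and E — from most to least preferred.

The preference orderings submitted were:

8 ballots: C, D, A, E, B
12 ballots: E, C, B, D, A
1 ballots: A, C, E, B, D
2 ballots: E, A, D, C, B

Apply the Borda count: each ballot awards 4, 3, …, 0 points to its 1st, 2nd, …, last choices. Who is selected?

C

Borda scores:
  A: 8·2 + 12·0 + 4 + 2·3 = 26
  B: 8·0 + 12·2 + 1 + 2·0 = 25
  C: 8·4 + 12·3 + 3 + 2·1 = 73
  D: 8·3 + 12·1 + 0 + 2·2 = 40
  E: 8·1 + 12·4 + 2 + 2·4 = 66
C has the highest total.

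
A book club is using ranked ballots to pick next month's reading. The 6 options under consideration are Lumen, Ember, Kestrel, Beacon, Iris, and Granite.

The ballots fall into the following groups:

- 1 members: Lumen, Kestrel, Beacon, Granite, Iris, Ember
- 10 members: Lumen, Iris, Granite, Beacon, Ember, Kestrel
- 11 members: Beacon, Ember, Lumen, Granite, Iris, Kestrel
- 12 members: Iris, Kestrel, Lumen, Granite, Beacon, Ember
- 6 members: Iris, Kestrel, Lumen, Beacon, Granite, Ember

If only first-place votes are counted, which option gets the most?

Iris

First-place vote totals:
  Lumen: 11
  Ember: 0
  Kestrel: 0
  Beacon: 11
  Iris: 18
  Granite: 0
Iris has the most first-place votes.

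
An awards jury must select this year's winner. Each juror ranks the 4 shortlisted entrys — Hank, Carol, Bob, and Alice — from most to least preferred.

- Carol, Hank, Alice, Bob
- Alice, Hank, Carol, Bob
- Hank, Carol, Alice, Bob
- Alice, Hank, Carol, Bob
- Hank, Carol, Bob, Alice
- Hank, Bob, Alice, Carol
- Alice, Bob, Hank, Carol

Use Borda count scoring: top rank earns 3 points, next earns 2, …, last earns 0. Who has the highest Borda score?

Hank

Borda scores:
  Hank: 2 + 2 + 3 + 2 + 3 + 3 + 1 = 16
  Carol: 3 + 1 + 2 + 1 + 2 + 0 + 0 = 9
  Bob: 0 + 0 + 0 + 0 + 1 + 2 + 2 = 5
  Alice: 1 + 3 + 1 + 3 + 0 + 1 + 3 = 12
Hank has the highest total.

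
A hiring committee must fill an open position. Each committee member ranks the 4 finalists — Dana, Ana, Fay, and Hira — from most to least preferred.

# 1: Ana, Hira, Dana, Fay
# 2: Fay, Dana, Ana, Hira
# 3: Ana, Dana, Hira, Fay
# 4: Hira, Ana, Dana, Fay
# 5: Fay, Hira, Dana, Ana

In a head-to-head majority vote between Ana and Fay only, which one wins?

Ana

Ballots ranking Ana above Fay: 3.
Ballots ranking Fay above Ana: 2.
Ana wins the head-to-head, 3–2.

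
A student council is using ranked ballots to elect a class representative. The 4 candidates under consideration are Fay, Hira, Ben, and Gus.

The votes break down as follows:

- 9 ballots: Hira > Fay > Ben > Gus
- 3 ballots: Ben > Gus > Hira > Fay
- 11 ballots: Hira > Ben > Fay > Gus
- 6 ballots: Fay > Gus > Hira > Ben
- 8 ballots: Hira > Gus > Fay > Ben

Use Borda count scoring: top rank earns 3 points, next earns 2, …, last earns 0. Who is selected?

Borda scores:
  Fay: 9·2 + 3·0 + 11·1 + 6·3 + 8·1 = 55
  Hira: 9·3 + 3·1 + 11·3 + 6·1 + 8·3 = 93
  Ben: 9·1 + 3·3 + 11·2 + 6·0 + 8·0 = 40
  Gus: 9·0 + 3·2 + 11·0 + 6·2 + 8·2 = 34
Hira has the highest total.

Hira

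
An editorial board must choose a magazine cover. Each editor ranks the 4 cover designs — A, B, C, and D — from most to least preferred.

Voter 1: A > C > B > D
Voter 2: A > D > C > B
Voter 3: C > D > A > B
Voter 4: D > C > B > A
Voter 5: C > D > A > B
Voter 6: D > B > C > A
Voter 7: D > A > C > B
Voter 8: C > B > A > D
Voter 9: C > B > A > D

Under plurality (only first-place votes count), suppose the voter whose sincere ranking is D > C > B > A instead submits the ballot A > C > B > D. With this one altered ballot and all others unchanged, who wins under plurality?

First-place totals with the altered ballot: A 3, B 0, C 4, D 2.
The winner is unchanged: still C.

C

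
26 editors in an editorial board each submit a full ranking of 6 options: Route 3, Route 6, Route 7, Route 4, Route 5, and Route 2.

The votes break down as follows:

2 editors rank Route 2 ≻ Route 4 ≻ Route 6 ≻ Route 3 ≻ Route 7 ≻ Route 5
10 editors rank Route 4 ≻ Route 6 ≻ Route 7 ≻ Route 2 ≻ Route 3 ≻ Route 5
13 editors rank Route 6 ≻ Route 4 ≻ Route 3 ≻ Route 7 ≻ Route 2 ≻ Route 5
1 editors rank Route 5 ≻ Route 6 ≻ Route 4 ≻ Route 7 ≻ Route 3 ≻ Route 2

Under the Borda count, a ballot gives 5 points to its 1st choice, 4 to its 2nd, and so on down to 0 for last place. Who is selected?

Borda scores:
  Route 3: 2·2 + 10·1 + 13·3 + 1 = 54
  Route 6: 2·3 + 10·4 + 13·5 + 4 = 115
  Route 7: 2·1 + 10·3 + 13·2 + 2 = 60
  Route 4: 2·4 + 10·5 + 13·4 + 3 = 113
  Route 5: 2·0 + 10·0 + 13·0 + 5 = 5
  Route 2: 2·5 + 10·2 + 13·1 + 0 = 43
Route 6 has the highest total.

Route 6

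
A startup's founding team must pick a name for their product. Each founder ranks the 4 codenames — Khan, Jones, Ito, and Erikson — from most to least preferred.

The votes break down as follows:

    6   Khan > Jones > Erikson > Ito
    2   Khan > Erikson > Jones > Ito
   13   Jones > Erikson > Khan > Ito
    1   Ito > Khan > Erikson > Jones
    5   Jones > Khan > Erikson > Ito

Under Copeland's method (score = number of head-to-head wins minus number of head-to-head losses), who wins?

Jones

Pairwise results:
  Khan vs Jones: Jones wins 18–9.
  Khan vs Ito: Khan wins 26–1.
  Khan vs Erikson: Khan wins 14–13.
  Jones vs Ito: Jones wins 26–1.
  Jones vs Erikson: Jones wins 24–3.
  Ito vs Erikson: Erikson wins 26–1.
Copeland scores (wins − losses):
  Khan: 2 − 1 = 1
  Jones: 3 − 0 = 3
  Ito: 0 − 3 = -3
  Erikson: 1 − 2 = -1
Jones has the best Copeland score.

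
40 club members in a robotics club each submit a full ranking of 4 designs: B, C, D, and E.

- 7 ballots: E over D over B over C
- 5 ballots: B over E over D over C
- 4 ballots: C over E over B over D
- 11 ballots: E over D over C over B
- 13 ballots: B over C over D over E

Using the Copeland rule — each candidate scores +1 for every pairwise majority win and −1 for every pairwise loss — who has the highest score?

E

Pairwise results:
  B vs C: B wins 25–15.
  B vs D: B wins 22–18.
  B vs E: E wins 22–18.
  C vs D: D wins 23–17.
  C vs E: E wins 23–17.
  D vs E: E wins 27–13.
Copeland scores (wins − losses):
  B: 2 − 1 = 1
  C: 0 − 3 = -3
  D: 1 − 2 = -1
  E: 3 − 0 = 3
E has the best Copeland score.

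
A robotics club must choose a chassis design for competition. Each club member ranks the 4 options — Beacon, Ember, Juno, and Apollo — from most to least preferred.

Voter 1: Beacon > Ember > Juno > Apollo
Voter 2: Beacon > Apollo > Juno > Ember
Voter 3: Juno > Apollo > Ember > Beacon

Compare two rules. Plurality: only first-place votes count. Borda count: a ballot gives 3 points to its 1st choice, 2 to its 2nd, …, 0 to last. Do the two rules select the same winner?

Yes

Plurality first-place counts: Beacon 2, Ember 0, Juno 1, Apollo 0 → Beacon.
Borda totals: Beacon 6, Ember 3, Juno 5, Apollo 4 → Beacon.
The two rules agree on Beacon.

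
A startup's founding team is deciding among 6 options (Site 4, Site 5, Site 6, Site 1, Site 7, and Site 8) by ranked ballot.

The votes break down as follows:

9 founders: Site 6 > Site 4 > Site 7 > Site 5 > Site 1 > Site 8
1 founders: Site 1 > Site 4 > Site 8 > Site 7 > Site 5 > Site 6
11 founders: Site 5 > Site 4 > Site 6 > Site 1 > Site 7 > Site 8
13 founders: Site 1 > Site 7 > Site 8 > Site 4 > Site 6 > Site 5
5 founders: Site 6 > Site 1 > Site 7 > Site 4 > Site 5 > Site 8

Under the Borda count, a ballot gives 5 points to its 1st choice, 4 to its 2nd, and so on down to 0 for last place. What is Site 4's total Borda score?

120

Borda scores:
  Site 4: 9·4 + 4 + 11·4 + 13·2 + 5·2 = 120
  Site 5: 9·2 + 1 + 11·5 + 13·0 + 5·1 = 79
  Site 6: 9·5 + 0 + 11·3 + 13·1 + 5·5 = 116
  Site 1: 9·1 + 5 + 11·2 + 13·5 + 5·4 = 121
  Site 7: 9·3 + 2 + 11·1 + 13·4 + 5·3 = 107
  Site 8: 9·0 + 3 + 11·0 + 13·3 + 5·0 = 42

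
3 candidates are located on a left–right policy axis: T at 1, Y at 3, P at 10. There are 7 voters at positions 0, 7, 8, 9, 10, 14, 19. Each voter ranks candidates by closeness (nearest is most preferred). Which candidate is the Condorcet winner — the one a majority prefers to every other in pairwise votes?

P

With single-peaked preferences on a line, the Condorcet winner is the candidate closest to the median voter.
The median voter (position 9) is closest to P at 10.
Check: P vs T — voters closer to P: 6 of 7.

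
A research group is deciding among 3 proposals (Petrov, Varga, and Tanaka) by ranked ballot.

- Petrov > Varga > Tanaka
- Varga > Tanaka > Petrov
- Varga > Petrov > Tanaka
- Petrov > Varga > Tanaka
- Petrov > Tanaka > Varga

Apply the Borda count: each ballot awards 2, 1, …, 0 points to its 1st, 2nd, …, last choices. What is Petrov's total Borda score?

7

Borda scores:
  Petrov: 2 + 0 + 1 + 2 + 2 = 7
  Varga: 1 + 2 + 2 + 1 + 0 = 6
  Tanaka: 0 + 1 + 0 + 0 + 1 = 2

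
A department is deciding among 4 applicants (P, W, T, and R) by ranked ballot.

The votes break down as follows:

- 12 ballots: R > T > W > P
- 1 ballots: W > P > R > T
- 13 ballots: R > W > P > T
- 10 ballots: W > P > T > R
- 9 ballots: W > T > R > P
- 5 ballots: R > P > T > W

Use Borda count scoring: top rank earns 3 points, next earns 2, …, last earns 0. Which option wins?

Borda scores:
  P: 12·0 + 2 + 13·1 + 10·2 + 9·0 + 5·2 = 45
  W: 12·1 + 3 + 13·2 + 10·3 + 9·3 + 5·0 = 98
  T: 12·2 + 0 + 13·0 + 10·1 + 9·2 + 5·1 = 57
  R: 12·3 + 1 + 13·3 + 10·0 + 9·1 + 5·3 = 100
R has the highest total.

R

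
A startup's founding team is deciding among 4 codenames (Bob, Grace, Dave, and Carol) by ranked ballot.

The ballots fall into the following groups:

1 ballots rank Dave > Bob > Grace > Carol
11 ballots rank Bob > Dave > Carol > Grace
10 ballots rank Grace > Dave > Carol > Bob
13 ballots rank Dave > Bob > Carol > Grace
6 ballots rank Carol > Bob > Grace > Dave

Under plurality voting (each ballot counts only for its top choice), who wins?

Dave

First-place vote totals:
  Bob: 11
  Grace: 10
  Dave: 14
  Carol: 6
Dave has the most first-place votes.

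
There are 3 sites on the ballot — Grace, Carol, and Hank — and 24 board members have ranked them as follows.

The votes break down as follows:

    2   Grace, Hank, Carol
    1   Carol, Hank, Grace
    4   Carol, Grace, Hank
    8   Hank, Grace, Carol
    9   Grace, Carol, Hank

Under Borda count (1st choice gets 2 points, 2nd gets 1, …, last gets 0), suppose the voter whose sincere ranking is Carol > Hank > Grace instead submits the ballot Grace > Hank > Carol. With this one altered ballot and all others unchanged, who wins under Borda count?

Grace

Borda totals with the altered ballot: Grace 36, Carol 17, Hank 19.
The winner is unchanged: still Grace.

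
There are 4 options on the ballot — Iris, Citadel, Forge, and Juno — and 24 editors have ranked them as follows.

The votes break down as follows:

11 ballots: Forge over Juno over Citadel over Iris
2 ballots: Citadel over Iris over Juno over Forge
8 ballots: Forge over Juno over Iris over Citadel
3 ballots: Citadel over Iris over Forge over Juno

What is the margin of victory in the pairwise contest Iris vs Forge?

Ballots ranking Iris above Forge: 2+3 = 5.
Ballots ranking Forge above Iris: 11+8 = 19.
Forge wins 19–5, a margin of 14.

14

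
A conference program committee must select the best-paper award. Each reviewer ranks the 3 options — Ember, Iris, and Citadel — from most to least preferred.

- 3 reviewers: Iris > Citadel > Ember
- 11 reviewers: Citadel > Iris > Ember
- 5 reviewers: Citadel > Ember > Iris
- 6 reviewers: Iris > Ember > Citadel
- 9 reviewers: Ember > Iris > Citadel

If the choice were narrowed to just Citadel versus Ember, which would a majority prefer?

Ballots ranking Citadel above Ember: 3+11+5 = 19.
Ballots ranking Ember above Citadel: 6+9 = 15.
Citadel wins the head-to-head, 19–15.

Citadel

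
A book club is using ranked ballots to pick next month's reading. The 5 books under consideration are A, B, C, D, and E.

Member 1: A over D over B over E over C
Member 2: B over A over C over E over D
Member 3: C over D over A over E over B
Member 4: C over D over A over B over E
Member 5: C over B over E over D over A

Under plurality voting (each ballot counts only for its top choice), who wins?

C

First-place vote totals:
  A: 1
  B: 1
  C: 3
  D: 0
  E: 0
C has the most first-place votes.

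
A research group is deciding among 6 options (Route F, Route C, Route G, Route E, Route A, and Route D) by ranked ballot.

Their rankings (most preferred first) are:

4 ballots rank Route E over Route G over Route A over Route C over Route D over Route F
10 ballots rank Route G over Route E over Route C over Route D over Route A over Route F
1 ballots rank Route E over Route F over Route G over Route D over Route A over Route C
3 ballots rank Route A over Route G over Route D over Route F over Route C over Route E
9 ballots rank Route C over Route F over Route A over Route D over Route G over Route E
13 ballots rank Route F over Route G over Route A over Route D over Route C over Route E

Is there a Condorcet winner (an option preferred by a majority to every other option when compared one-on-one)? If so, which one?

There is no Condorcet winner

Head-to-head results (40 voters total):
Route F vs Route C: Route C wins 23–17.
Route F vs Route G: Route F wins 23–17.
Route F vs Route E: Route F wins 25–15.
Route F vs Route A: Route F wins 23–17.
Route F vs Route D: Route F wins 23–17.
Route C vs Route G: Route G wins 31–9.
Route C vs Route E: Route C wins 25–15.
Route C vs Route A: Route A wins 21–19.
Route C vs Route D: Route C wins 23–17.
Route G vs Route E: Route G wins 35–5.
Route G vs Route A: Route G wins 28–12.
Route G vs Route D: Route G wins 31–9.
Route E vs Route A: Route A wins 25–15.
Route E vs Route D: Route D wins 25–15.
Route A vs Route D: Route A wins 29–11.
No candidate beats all others: Route F beats Route G beats Route C beats Route F, a majority cycle.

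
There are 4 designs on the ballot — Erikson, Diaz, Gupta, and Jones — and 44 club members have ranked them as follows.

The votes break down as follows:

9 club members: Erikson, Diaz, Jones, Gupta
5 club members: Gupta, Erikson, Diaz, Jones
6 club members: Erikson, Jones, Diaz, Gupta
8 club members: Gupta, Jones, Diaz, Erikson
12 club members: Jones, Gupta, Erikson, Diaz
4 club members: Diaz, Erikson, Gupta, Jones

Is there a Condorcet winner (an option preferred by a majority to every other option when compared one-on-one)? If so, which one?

None — there is no Condorcet winner

Head-to-head results (44 voters total):
Erikson vs Diaz: Erikson wins 32–12.
Erikson vs Gupta: Gupta wins 25–19.
Erikson vs Jones: Erikson wins 24–20.
Diaz vs Gupta: Gupta wins 25–19.
Diaz vs Jones: Jones wins 26–18.
Gupta vs Jones: Jones wins 27–17.
No candidate beats all others: Erikson beats Jones beats Gupta beats Erikson, a majority cycle.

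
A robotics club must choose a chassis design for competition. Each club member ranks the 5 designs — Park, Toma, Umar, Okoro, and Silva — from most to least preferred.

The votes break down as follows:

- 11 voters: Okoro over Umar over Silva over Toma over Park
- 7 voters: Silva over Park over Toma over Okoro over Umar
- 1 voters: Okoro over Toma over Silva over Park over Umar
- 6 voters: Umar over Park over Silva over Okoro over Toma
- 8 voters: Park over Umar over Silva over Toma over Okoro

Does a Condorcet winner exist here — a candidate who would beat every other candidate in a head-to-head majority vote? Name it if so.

Head-to-head results (33 voters total):
Park vs Toma: Park wins 21–12.
Park vs Umar: Umar wins 17–16.
Park vs Okoro: Park wins 21–12.
Park vs Silva: Silva wins 19–14.
Toma vs Umar: Umar wins 25–8.
Toma vs Okoro: Okoro wins 18–15.
Toma vs Silva: Silva wins 32–1.
Umar vs Okoro: Okoro wins 19–14.
Umar vs Silva: Umar wins 25–8.
Okoro vs Silva: Silva wins 21–12.
No candidate beats all others: Park beats Okoro beats Umar beats Park, a majority cycle.

No Condorcet winner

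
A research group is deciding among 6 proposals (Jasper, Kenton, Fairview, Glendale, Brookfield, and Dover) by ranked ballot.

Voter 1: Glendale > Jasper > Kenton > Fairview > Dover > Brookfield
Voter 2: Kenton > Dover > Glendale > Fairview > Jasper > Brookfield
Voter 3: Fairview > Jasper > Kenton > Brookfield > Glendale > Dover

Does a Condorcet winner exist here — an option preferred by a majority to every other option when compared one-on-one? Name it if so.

No Condorcet winner

Head-to-head results (3 voters total):
Jasper vs Kenton: Jasper wins 2–1.
Jasper vs Fairview: Fairview wins 2–1.
Jasper vs Glendale: Glendale wins 2–1.
Jasper vs Brookfield: Jasper wins 3–0.
Jasper vs Dover: Jasper wins 2–1.
Kenton vs Fairview: Kenton wins 2–1.
Kenton vs Glendale: Kenton wins 2–1.
Kenton vs Brookfield: Kenton wins 3–0.
Kenton vs Dover: Kenton wins 3–0.
Fairview vs Glendale: Glendale wins 2–1.
Fairview vs Brookfield: Fairview wins 3–0.
Fairview vs Dover: Fairview wins 2–1.
Glendale vs Brookfield: Glendale wins 2–1.
Glendale vs Dover: Glendale wins 2–1.
Brookfield vs Dover: Dover wins 2–1.
No candidate beats all others: Jasper beats Kenton beats Fairview beats Jasper, a majority cycle.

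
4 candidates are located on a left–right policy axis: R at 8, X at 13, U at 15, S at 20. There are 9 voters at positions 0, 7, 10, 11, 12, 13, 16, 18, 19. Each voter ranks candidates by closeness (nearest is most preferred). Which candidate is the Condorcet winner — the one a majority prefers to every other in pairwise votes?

With single-peaked preferences on a line, the Condorcet winner is the candidate closest to the median voter.
The median voter (position 12) is closest to X at 13.
Check: X vs S — voters closer to X: 7 of 9.

X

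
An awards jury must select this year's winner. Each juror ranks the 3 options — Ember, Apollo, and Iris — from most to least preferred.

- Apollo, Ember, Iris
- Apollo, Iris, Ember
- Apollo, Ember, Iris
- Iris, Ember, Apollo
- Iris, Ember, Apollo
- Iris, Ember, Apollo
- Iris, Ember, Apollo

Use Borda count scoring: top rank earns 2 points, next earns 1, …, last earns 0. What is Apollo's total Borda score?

Borda scores:
  Ember: 1 + 0 + 1 + 1 + 1 + 1 + 1 = 6
  Apollo: 2 + 2 + 2 + 0 + 0 + 0 + 0 = 6
  Iris: 0 + 1 + 0 + 2 + 2 + 2 + 2 = 9

6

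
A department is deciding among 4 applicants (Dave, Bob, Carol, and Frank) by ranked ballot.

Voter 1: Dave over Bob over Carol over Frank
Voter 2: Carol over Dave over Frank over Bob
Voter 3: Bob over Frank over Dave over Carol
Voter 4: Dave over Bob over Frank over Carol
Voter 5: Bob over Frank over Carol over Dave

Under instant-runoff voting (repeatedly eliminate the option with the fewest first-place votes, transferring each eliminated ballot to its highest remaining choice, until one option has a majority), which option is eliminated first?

Round 1: Dave 2, Bob 2, Carol 1, Frank 0. Frank has the fewest and is eliminated.
Round 2: Dave 2, Bob 2, Carol 1. Carol has the fewest and is eliminated.
Round 3: Dave 3, Bob 2. Dave has a majority.

Frank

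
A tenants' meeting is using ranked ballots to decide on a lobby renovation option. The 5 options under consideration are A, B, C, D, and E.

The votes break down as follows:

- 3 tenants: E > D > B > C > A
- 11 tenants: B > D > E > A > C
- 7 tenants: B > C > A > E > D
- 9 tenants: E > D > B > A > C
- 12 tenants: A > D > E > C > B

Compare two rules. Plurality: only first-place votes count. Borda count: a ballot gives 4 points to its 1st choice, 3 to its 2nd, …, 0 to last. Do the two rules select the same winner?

Plurality first-place counts: A 12, B 18, C 0, D 0, E 12 → B.
Borda totals: A 82, B 96, C 36, D 105, E 101 → D.
The two rules disagree: plurality picks B, Borda picks D.

No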